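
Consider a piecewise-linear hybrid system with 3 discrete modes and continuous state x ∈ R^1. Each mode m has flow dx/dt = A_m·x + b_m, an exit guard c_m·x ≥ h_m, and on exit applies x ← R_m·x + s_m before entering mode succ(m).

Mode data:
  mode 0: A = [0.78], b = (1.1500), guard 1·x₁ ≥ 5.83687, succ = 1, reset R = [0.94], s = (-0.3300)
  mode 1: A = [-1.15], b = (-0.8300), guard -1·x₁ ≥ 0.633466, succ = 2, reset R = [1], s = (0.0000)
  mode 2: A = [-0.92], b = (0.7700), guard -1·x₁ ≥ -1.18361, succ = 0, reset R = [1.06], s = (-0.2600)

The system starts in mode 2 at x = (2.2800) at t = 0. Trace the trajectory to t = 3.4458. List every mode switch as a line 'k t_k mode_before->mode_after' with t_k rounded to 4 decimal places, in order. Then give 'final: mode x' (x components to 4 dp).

Mode 2: guard c·x = -1.1836 hit at Δt = 1.5502 (t = 1.5502), x⁻ = (1.1836) → reset → x⁺ = (0.9946), jump to mode 0
Mode 0: guard c·x = 5.8369 hit at Δt = 1.3918 (t = 2.9420), x⁻ = (5.8369) → reset → x⁺ = (5.1567), jump to mode 1
Mode 1: flow for 0.5038 to horizon, guard not reached → x = (2.5716)

1 1.5502 2->0
2 2.9420 0->1
final: 1 2.5716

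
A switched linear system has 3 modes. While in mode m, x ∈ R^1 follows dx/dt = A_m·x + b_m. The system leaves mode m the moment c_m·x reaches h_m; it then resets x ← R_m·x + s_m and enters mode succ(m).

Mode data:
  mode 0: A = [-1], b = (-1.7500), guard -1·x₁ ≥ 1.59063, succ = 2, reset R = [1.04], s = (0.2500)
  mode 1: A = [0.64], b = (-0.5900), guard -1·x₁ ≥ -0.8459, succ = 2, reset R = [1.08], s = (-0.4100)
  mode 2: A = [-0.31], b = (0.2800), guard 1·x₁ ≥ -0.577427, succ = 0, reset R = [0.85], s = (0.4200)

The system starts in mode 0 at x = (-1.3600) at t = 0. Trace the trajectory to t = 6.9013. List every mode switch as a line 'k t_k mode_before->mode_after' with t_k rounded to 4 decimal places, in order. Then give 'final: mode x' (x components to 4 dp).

1 0.8949 0->2
2 2.3261 2->0
3 4.6810 0->2
4 6.1122 2->0
final: 0 -0.9873

Mode 0: guard c·x = 1.5906 hit at Δt = 0.8949 (t = 0.8949), x⁻ = (-1.5906) → reset → x⁺ = (-1.4043), jump to mode 2
Mode 2: guard c·x = -0.5774 hit at Δt = 1.4312 (t = 2.3261), x⁻ = (-0.5774) → reset → x⁺ = (-0.0708), jump to mode 0
Mode 0: guard c·x = 1.5906 hit at Δt = 2.3548 (t = 4.6810), x⁻ = (-1.5906) → reset → x⁺ = (-1.4043), jump to mode 2
Mode 2: guard c·x = -0.5774 hit at Δt = 1.4312 (t = 6.1122), x⁻ = (-0.5774) → reset → x⁺ = (-0.0708), jump to mode 0
Mode 0: flow for 0.7891 to horizon, guard not reached → x = (-0.9873)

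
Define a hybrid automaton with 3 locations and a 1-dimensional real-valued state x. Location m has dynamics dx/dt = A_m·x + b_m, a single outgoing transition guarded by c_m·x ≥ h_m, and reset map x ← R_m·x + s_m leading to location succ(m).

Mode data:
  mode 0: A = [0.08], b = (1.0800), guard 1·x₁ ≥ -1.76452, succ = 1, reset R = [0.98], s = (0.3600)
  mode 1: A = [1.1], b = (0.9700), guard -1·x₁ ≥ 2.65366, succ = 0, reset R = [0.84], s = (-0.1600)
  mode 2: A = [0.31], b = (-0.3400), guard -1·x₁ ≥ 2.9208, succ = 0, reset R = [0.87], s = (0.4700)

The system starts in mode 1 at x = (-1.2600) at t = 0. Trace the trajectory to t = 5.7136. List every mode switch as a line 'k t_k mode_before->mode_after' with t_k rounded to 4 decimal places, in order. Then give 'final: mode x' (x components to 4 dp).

Mode 1: guard c·x = 2.6537 hit at Δt = 1.4040 (t = 1.4040), x⁻ = (-2.6537) → reset → x⁺ = (-2.3891), jump to mode 0
Mode 0: guard c·x = -1.7645 hit at Δt = 0.6836 (t = 2.0876), x⁻ = (-1.7645) → reset → x⁺ = (-1.3692), jump to mode 1
Mode 1: guard c·x = 2.6537 hit at Δt = 1.1733 (t = 3.2609), x⁻ = (-2.6537) → reset → x⁺ = (-2.3891), jump to mode 0
Mode 0: guard c·x = -1.7645 hit at Δt = 0.6836 (t = 3.9445), x⁻ = (-1.7645) → reset → x⁺ = (-1.3692), jump to mode 1
Mode 1: guard c·x = 2.6537 hit at Δt = 1.1733 (t = 5.1179), x⁻ = (-2.6537) → reset → x⁺ = (-2.3891), jump to mode 0
Mode 0: flow for 0.5957 to horizon, guard not reached → x = (-1.8467)

1 1.4040 1->0
2 2.0876 0->1
3 3.2609 1->0
4 3.9445 0->1
5 5.1179 1->0
final: 0 -1.8467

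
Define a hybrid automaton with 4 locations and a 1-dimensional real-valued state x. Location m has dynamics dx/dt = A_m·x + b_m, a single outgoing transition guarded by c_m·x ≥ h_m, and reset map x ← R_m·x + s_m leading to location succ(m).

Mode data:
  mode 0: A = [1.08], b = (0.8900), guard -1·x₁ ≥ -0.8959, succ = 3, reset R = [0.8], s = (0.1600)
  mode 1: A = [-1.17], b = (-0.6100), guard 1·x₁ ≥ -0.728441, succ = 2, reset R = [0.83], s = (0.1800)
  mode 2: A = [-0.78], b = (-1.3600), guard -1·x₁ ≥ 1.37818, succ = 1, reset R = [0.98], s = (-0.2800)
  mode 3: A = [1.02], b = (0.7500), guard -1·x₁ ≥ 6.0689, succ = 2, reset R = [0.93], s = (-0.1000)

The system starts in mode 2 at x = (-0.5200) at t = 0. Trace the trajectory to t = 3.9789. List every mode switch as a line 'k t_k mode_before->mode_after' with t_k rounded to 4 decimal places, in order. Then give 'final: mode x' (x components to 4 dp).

Mode 2: guard c·x = 1.3782 hit at Δt = 1.5494 (t = 1.5494), x⁻ = (-1.3782) → reset → x⁺ = (-1.6306), jump to mode 1
Mode 1: guard c·x = -0.7284 hit at Δt = 1.4345 (t = 2.9839), x⁻ = (-0.7284) → reset → x⁺ = (-0.4246), jump to mode 2
Mode 2: flow for 0.9950 to horizon, guard not reached → x = (-1.1366)

1 1.5494 2->1
2 2.9839 1->2
final: 2 -1.1366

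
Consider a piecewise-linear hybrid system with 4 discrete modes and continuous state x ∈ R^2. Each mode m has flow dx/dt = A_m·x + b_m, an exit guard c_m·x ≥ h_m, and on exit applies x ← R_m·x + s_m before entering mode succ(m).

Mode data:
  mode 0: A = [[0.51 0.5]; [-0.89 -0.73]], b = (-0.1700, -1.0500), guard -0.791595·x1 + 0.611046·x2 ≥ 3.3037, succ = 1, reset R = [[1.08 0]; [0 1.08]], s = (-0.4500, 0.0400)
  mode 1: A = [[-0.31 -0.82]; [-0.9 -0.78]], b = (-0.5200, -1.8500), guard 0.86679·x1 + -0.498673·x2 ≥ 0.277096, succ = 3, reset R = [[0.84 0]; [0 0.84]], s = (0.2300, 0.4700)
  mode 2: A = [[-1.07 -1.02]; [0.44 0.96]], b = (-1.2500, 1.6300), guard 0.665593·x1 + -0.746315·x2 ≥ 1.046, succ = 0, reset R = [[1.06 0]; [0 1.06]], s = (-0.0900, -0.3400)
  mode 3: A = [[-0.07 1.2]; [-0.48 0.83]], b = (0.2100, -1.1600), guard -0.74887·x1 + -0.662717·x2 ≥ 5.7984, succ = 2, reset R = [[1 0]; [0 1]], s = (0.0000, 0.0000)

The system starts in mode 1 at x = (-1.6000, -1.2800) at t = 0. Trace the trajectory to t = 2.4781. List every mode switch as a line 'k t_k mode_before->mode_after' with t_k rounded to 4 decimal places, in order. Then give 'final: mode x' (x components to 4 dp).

Mode 1: guard c·x = 0.2771 hit at Δt = 1.5177 (t = 1.5177), x⁻ = (-0.4467, -1.3321) → reset → x⁺ = (-0.1452, -0.6490), jump to mode 3
Mode 3: flow for 0.9604 to horizon, guard not reached → x = (-1.7285, -2.6870)

1 1.5177 1->3
final: 3 -1.7285 -2.6870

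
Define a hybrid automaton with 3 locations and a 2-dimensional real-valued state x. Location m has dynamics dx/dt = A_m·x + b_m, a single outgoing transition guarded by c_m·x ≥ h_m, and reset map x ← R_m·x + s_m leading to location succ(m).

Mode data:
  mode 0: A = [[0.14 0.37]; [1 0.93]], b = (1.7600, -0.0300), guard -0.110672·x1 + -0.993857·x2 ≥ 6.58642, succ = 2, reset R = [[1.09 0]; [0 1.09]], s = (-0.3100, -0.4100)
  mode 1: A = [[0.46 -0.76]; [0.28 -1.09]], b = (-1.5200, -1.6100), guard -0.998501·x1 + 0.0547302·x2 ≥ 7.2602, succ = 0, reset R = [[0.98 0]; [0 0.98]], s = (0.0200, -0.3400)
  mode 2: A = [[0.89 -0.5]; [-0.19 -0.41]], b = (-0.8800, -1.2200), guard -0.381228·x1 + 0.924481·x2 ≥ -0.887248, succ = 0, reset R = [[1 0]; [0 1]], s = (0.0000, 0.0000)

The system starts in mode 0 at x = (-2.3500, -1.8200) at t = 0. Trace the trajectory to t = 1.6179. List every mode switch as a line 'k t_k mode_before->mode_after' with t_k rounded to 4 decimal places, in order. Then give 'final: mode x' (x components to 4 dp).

Mode 0: guard c·x = 6.5864 hit at Δt = 0.7820 (t = 0.7820), x⁻ = (-2.3244, -6.3683) → reset → x⁺ = (-2.8436, -7.3514), jump to mode 2
Mode 2: flow for 0.8359 to horizon, guard not reached → x = (-2.9928, -5.6977)

1 0.7820 0->2
final: 2 -2.9928 -5.6977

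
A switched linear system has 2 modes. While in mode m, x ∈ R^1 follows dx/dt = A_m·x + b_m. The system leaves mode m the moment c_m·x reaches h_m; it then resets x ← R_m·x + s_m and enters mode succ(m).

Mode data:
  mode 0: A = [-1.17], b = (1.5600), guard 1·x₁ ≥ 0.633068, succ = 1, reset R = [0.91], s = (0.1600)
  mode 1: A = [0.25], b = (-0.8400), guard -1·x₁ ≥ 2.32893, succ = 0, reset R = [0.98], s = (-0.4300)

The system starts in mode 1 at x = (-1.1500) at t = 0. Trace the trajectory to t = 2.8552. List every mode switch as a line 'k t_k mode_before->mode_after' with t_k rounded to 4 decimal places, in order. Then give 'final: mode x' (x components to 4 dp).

1 0.9289 1->0
2 2.4280 0->1
final: 1 0.4403

Mode 1: guard c·x = 2.3289 hit at Δt = 0.9289 (t = 0.9289), x⁻ = (-2.3289) → reset → x⁺ = (-2.7124), jump to mode 0
Mode 0: guard c·x = 0.6331 hit at Δt = 1.4991 (t = 2.4280), x⁻ = (0.6331) → reset → x⁺ = (0.7361), jump to mode 1
Mode 1: flow for 0.4272 to horizon, guard not reached → x = (0.4403)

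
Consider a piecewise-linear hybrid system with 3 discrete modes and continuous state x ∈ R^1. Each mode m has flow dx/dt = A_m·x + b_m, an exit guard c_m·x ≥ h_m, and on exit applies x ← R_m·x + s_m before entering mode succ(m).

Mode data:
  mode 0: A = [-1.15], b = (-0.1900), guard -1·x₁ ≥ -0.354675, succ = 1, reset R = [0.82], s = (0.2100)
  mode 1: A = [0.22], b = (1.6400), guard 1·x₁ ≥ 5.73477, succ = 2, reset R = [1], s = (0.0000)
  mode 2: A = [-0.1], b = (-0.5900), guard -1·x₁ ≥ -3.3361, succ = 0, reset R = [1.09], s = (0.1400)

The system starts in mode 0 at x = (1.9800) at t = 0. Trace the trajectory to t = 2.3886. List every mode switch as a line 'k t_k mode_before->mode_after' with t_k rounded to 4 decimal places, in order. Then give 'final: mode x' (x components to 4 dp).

1 1.2325 0->1
final: 1 2.8048

Mode 0: guard c·x = -0.3547 hit at Δt = 1.2325 (t = 1.2325), x⁻ = (0.3547) → reset → x⁺ = (0.5008), jump to mode 1
Mode 1: flow for 1.1561 to horizon, guard not reached → x = (2.8048)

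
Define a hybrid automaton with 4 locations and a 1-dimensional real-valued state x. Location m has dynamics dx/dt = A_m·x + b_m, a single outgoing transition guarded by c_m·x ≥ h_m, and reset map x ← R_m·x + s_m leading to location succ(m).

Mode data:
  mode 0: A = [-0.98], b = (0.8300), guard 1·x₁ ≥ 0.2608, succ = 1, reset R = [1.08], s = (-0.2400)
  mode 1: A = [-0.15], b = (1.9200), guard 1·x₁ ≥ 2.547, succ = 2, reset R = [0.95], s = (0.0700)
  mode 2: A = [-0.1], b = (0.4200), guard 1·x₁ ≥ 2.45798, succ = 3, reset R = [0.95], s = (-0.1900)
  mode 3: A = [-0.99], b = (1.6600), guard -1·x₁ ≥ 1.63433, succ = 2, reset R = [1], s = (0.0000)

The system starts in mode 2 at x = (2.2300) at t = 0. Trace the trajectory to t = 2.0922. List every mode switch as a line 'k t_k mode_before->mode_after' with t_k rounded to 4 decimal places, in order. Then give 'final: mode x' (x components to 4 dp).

Mode 2: guard c·x = 2.4580 hit at Δt = 1.2299 (t = 1.2299), x⁻ = (2.4580) → reset → x⁺ = (2.1451), jump to mode 3
Mode 3: flow for 0.8623 to horizon, guard not reached → x = (1.8762)

1 1.2299 2->3
final: 3 1.8762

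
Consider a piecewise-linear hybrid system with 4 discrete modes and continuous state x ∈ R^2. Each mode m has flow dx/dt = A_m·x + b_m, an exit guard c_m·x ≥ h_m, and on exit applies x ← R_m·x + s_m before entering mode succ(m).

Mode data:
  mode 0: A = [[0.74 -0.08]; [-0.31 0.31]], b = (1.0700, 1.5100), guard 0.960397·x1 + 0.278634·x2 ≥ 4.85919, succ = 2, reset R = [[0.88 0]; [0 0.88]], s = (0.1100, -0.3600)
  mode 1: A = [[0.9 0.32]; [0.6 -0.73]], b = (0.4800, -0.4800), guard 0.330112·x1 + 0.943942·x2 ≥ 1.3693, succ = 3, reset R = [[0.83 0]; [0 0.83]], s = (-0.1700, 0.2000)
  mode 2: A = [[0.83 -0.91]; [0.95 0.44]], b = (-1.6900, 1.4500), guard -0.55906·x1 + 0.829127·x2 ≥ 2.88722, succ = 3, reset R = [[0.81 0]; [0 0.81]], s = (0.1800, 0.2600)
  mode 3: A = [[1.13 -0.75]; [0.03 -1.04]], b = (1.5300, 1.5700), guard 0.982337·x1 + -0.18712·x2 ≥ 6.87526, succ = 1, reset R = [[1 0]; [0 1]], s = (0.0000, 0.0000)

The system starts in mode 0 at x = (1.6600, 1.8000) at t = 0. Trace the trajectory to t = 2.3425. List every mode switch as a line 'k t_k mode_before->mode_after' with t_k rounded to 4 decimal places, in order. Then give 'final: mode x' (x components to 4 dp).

1 0.8585 0->2
2 1.3355 2->3
final: 3 5.1680 2.6452

Mode 0: guard c·x = 4.8592 hit at Δt = 0.8585 (t = 0.8585), x⁻ = (4.1899, 2.9976) → reset → x⁺ = (3.7971, 2.2779), jump to mode 2
Mode 2: guard c·x = 2.8872 hit at Δt = 0.4770 (t = 1.3355), x⁻ = (2.6944, 5.2990) → reset → x⁺ = (2.3625, 4.5522), jump to mode 3
Mode 3: flow for 1.0070 to horizon, guard not reached → x = (5.1680, 2.6452)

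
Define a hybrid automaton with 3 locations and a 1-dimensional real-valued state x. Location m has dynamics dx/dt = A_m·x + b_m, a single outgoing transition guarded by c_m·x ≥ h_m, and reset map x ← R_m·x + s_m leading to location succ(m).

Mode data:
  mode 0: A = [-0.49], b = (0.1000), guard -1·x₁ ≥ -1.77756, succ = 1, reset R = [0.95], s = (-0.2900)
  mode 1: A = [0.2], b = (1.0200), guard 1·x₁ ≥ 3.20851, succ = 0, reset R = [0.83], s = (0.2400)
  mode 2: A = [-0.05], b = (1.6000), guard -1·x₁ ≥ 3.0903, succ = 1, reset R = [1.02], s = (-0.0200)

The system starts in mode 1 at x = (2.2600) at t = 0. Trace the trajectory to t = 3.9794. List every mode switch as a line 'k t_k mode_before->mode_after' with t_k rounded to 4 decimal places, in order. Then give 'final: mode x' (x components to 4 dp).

Mode 1: guard c·x = 3.2085 hit at Δt = 0.6061 (t = 0.6061), x⁻ = (3.2085) → reset → x⁺ = (2.9031), jump to mode 0
Mode 0: guard c·x = -1.7776 hit at Δt = 1.1012 (t = 1.7073), x⁻ = (1.7776) → reset → x⁺ = (1.3987), jump to mode 1
Mode 1: guard c·x = 3.2085 hit at Δt = 1.2284 (t = 2.9357), x⁻ = (3.2085) → reset → x⁺ = (2.9031), jump to mode 0
Mode 0: flow for 1.0437 to horizon, guard not reached → x = (1.8225)

1 0.6061 1->0
2 1.7073 0->1
3 2.9357 1->0
final: 0 1.8225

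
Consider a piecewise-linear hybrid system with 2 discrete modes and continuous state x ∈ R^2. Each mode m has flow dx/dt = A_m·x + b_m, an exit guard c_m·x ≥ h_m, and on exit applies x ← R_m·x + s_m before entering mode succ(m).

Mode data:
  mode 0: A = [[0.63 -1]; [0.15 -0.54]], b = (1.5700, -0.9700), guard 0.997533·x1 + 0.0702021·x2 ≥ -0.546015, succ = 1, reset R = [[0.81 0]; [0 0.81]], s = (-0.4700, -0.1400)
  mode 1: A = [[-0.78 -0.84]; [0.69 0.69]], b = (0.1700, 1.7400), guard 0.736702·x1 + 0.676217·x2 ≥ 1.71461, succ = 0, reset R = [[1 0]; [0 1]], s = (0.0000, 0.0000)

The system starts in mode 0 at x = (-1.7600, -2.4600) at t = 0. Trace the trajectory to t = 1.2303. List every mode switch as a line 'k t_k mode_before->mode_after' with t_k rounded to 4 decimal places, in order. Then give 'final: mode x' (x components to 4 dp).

Mode 0: guard c·x = -0.5460 hit at Δt = 0.4174 (t = 0.4174), x⁻ = (-0.3794, -2.3861) → reset → x⁺ = (-0.7773, -2.0728), jump to mode 1
Mode 1: flow for 0.8129 to horizon, guard not reached → x = (0.6894, -1.7475)

1 0.4174 0->1
final: 1 0.6894 -1.7475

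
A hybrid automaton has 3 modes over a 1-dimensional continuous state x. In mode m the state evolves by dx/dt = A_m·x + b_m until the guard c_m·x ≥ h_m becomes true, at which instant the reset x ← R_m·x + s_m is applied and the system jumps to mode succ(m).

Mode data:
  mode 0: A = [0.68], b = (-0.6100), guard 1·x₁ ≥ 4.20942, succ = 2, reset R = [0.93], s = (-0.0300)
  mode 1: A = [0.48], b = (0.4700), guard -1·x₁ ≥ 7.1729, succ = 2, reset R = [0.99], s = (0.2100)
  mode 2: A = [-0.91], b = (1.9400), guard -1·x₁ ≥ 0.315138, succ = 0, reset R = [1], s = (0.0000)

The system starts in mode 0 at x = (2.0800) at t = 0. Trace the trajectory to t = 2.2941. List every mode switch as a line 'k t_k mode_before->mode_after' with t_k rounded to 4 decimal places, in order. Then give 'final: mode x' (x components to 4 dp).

Mode 0: guard c·x = 4.2094 hit at Δt = 1.5142 (t = 1.5142), x⁻ = (4.2094) → reset → x⁺ = (3.8848), jump to mode 2
Mode 2: flow for 0.7799 to horizon, guard not reached → x = (2.9939)

1 1.5142 0->2
final: 2 2.9939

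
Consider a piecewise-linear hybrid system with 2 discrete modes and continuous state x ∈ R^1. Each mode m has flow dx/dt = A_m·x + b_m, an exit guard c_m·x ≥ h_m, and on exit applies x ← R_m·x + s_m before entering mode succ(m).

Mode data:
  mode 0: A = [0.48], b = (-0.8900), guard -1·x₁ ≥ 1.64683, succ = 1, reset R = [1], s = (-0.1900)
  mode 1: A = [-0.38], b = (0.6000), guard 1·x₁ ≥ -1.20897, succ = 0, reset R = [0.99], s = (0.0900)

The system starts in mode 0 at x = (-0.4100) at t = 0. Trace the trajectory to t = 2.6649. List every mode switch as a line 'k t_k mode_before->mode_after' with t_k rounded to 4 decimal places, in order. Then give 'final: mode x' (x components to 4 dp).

1 0.9080 0->1
2 1.4425 1->0
3 1.7915 0->1
4 2.3260 1->0
final: 0 -1.6300

Mode 0: guard c·x = 1.6468 hit at Δt = 0.9080 (t = 0.9080), x⁻ = (-1.6468) → reset → x⁺ = (-1.8368), jump to mode 1
Mode 1: guard c·x = -1.2090 hit at Δt = 0.5345 (t = 1.4425), x⁻ = (-1.2090) → reset → x⁺ = (-1.1069), jump to mode 0
Mode 0: guard c·x = 1.6468 hit at Δt = 0.3490 (t = 1.7915), x⁻ = (-1.6468) → reset → x⁺ = (-1.8368), jump to mode 1
Mode 1: guard c·x = -1.2090 hit at Δt = 0.5345 (t = 2.3260), x⁻ = (-1.2090) → reset → x⁺ = (-1.1069), jump to mode 0
Mode 0: flow for 0.3389 to horizon, guard not reached → x = (-1.6300)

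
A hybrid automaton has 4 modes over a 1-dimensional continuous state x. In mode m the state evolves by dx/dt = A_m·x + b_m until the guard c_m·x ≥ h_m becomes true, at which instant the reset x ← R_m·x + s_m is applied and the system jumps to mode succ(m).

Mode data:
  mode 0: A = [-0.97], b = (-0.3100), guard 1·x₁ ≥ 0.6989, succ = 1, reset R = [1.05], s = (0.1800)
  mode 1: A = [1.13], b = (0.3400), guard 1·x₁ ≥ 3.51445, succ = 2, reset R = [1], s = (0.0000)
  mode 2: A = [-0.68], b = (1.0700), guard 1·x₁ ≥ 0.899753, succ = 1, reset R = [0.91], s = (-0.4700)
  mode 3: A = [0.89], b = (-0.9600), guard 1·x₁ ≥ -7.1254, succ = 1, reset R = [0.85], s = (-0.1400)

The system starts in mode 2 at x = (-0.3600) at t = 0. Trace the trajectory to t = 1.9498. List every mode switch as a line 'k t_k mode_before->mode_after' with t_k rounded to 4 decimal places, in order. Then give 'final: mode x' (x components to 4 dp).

Mode 2: guard c·x = 0.8998 hit at Δt = 1.5503 (t = 1.5503), x⁻ = (0.8998) → reset → x⁺ = (0.3488), jump to mode 1
Mode 1: flow for 0.3995 to horizon, guard not reached → x = (0.7194)

1 1.5503 2->1
final: 1 0.7194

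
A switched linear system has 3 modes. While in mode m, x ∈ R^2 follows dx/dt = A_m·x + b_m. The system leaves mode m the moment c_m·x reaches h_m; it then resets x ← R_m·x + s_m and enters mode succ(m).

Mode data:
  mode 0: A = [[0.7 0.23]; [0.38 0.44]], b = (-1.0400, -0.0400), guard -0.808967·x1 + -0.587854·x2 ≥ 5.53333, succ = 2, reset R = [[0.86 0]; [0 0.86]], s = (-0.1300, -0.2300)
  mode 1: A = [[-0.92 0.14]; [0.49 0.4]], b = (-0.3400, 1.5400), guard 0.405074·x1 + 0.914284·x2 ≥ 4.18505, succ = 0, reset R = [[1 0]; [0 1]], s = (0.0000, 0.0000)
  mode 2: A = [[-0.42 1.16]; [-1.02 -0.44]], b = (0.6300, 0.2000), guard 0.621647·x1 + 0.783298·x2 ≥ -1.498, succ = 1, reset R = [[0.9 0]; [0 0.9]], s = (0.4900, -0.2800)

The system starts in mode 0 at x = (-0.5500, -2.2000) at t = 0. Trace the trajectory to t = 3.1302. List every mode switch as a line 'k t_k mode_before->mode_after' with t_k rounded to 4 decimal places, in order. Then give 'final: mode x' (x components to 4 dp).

1 1.0163 0->2
2 1.9990 2->1
final: 1 -0.9430 1.3419

Mode 0: guard c·x = 5.5333 hit at Δt = 1.0163 (t = 1.0163), x⁻ = (-3.6747, -4.3559) → reset → x⁺ = (-3.2902, -3.9760), jump to mode 2
Mode 2: guard c·x = -1.4980 hit at Δt = 0.9827 (t = 1.9990), x⁻ = (-2.9879, 0.4589) → reset → x⁺ = (-2.1991, 0.1330), jump to mode 1
Mode 1: flow for 1.1312 to horizon, guard not reached → x = (-0.9430, 1.3419)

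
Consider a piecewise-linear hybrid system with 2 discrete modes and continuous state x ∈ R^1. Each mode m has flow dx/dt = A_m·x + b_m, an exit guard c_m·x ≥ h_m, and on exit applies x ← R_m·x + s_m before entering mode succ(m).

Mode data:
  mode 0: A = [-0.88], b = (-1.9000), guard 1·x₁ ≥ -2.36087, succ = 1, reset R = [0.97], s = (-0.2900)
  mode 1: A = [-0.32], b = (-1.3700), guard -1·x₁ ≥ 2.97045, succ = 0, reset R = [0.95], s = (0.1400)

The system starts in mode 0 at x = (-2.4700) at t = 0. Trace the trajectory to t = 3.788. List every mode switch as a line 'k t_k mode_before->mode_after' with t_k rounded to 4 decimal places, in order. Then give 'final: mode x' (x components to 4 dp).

Mode 0: guard c·x = -2.3609 hit at Δt = 0.4913 (t = 0.4913), x⁻ = (-2.3609) → reset → x⁺ = (-2.5800), jump to mode 1
Mode 1: guard c·x = 2.9705 hit at Δt = 0.8147 (t = 1.3060), x⁻ = (-2.9704) → reset → x⁺ = (-2.6819), jump to mode 0
Mode 0: guard c·x = -2.3609 hit at Δt = 1.0819 (t = 2.3879), x⁻ = (-2.3609) → reset → x⁺ = (-2.5800), jump to mode 1
Mode 1: guard c·x = 2.9705 hit at Δt = 0.8147 (t = 3.2026), x⁻ = (-2.9704) → reset → x⁺ = (-2.6819), jump to mode 0
Mode 0: flow for 0.5854 to horizon, guard not reached → x = (-2.4714)

1 0.4913 0->1
2 1.3060 1->0
3 2.3879 0->1
4 3.2026 1->0
final: 0 -2.4714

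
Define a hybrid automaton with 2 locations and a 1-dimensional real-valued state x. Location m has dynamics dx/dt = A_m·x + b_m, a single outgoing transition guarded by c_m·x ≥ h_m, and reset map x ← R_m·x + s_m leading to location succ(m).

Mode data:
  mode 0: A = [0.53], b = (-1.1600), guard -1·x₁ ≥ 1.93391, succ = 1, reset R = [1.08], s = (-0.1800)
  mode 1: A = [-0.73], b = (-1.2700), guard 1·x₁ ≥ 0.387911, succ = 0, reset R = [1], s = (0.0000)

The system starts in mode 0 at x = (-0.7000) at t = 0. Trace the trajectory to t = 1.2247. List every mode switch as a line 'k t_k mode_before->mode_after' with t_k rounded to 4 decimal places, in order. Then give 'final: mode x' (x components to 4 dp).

Mode 0: guard c·x = 1.9339 hit at Δt = 0.6711 (t = 0.6711), x⁻ = (-1.9339) → reset → x⁺ = (-2.2686), jump to mode 1
Mode 1: flow for 0.5536 to horizon, guard not reached → x = (-2.0928)

1 0.6711 0->1
final: 1 -2.0928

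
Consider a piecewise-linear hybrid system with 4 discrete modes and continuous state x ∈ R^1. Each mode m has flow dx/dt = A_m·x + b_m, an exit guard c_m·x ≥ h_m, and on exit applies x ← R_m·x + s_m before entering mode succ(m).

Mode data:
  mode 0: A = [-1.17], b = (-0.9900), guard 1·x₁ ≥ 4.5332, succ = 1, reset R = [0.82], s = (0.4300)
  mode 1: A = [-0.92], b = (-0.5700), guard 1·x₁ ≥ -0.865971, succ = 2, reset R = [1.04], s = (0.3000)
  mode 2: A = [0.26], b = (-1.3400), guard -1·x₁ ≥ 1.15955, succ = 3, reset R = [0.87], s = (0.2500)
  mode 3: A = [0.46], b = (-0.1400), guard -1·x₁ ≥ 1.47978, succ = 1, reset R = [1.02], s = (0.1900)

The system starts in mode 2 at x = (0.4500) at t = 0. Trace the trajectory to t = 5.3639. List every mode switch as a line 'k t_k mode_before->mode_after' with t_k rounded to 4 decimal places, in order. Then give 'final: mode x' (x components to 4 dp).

1 1.1319 2->3
2 2.2573 3->1
3 3.3919 1->2
4 3.7484 2->3
5 4.8738 3->1
final: 1 -1.0654

Mode 2: guard c·x = 1.1596 hit at Δt = 1.1319 (t = 1.1319), x⁻ = (-1.1595) → reset → x⁺ = (-0.7588), jump to mode 3
Mode 3: guard c·x = 1.4798 hit at Δt = 1.1254 (t = 2.2573), x⁻ = (-1.4798) → reset → x⁺ = (-1.3194), jump to mode 1
Mode 1: guard c·x = -0.8660 hit at Δt = 1.1346 (t = 3.3919), x⁻ = (-0.8660) → reset → x⁺ = (-0.6006), jump to mode 2
Mode 2: guard c·x = 1.1596 hit at Δt = 0.3565 (t = 3.7484), x⁻ = (-1.1595) → reset → x⁺ = (-0.7588), jump to mode 3
Mode 3: guard c·x = 1.4798 hit at Δt = 1.1254 (t = 4.8738), x⁻ = (-1.4798) → reset → x⁺ = (-1.3194), jump to mode 1
Mode 1: flow for 0.4901 to horizon, guard not reached → x = (-1.0654)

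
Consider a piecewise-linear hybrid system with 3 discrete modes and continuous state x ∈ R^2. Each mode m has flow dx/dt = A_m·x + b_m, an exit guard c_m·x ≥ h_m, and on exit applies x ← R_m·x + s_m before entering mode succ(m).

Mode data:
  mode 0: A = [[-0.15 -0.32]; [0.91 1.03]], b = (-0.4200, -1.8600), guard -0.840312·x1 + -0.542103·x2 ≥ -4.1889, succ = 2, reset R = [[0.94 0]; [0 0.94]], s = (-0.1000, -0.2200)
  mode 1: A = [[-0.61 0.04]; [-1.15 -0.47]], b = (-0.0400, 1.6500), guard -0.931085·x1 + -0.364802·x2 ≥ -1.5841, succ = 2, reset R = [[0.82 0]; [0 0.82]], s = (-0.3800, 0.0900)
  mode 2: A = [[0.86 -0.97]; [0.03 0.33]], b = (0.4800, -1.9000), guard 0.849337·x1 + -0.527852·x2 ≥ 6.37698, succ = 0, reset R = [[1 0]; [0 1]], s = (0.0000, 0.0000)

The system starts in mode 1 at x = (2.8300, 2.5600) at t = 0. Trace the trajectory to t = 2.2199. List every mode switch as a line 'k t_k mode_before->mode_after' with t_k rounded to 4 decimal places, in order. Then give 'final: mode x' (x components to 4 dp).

1 1.2306 1->2
final: 2 2.3381 -1.0330

Mode 1: guard c·x = -1.5841 hit at Δt = 1.2306 (t = 1.2306), x⁻ = (1.3491, 0.8990) → reset → x⁺ = (0.7263, 0.8272), jump to mode 2
Mode 2: flow for 0.9893 to horizon, guard not reached → x = (2.3381, -1.0330)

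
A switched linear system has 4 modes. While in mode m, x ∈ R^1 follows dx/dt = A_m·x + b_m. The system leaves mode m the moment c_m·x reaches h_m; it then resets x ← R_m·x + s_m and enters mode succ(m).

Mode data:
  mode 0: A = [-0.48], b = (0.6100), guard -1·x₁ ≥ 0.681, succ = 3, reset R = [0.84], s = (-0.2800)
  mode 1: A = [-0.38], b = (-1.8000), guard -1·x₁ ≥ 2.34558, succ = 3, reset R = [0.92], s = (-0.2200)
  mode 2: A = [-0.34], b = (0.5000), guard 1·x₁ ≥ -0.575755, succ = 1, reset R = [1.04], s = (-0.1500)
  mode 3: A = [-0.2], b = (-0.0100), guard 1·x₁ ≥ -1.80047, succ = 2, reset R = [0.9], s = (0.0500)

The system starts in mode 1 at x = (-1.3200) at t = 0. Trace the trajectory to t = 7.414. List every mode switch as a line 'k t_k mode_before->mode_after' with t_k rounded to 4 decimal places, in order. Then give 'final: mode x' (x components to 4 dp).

Mode 1: guard c·x = 2.3456 hit at Δt = 0.9392 (t = 0.9392), x⁻ = (-2.3456) → reset → x⁺ = (-2.3779), jump to mode 3
Mode 3: guard c·x = -1.8005 hit at Δt = 1.4255 (t = 2.3647), x⁻ = (-1.8005) → reset → x⁺ = (-1.5704), jump to mode 2
Mode 2: guard c·x = -0.5758 hit at Δt = 1.1651 (t = 3.5298), x⁻ = (-0.5758) → reset → x⁺ = (-0.7488), jump to mode 1
Mode 1: guard c·x = 2.3456 hit at Δt = 1.3460 (t = 4.8758), x⁻ = (-2.3456) → reset → x⁺ = (-2.3779), jump to mode 3
Mode 3: guard c·x = -1.8005 hit at Δt = 1.4255 (t = 6.3013), x⁻ = (-1.8005) → reset → x⁺ = (-1.5704), jump to mode 2
Mode 2: flow for 1.1127 to horizon, guard not reached → x = (-0.6125)

1 0.9392 1->3
2 2.3647 3->2
3 3.5298 2->1
4 4.8758 1->3
5 6.3013 3->2
final: 2 -0.6125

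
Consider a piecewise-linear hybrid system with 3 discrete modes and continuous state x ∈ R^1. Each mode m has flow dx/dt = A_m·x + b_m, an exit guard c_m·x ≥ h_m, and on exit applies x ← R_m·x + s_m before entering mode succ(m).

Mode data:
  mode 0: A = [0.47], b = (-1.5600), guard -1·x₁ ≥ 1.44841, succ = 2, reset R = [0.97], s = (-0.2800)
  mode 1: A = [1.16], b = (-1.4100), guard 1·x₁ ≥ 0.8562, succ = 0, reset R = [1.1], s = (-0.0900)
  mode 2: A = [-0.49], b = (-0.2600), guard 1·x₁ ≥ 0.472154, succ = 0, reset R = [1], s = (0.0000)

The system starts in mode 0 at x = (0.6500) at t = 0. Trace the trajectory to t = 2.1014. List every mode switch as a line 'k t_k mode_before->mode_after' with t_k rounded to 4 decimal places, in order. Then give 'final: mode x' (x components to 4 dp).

1 1.2342 0->2
final: 2 -1.2853

Mode 0: guard c·x = 1.4484 hit at Δt = 1.2342 (t = 1.2342), x⁻ = (-1.4484) → reset → x⁺ = (-1.6850), jump to mode 2
Mode 2: flow for 0.8672 to horizon, guard not reached → x = (-1.2853)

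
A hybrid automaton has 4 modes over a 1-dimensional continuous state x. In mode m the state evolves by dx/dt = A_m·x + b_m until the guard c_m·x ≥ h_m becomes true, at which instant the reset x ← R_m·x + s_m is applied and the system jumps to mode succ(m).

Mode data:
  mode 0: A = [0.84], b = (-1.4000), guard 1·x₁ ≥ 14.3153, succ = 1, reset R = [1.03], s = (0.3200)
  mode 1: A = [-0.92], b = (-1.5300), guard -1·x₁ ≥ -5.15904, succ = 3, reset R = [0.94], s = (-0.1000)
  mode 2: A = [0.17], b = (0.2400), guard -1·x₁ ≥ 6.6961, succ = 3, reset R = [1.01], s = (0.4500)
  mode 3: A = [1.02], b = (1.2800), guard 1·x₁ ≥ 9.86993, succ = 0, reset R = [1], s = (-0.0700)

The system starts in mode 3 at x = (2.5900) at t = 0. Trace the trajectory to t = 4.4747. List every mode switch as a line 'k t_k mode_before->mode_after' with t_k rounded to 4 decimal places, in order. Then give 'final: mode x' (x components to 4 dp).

1 1.0416 3->0
2 1.5673 0->1
3 2.5422 1->3
4 3.1468 3->0
5 3.6725 0->1
final: 1 6.3337

Mode 3: guard c·x = 9.8699 hit at Δt = 1.0416 (t = 1.0416), x⁻ = (9.8699) → reset → x⁺ = (9.7999), jump to mode 0
Mode 0: guard c·x = 14.3153 hit at Δt = 0.5257 (t = 1.5673), x⁻ = (14.3153) → reset → x⁺ = (15.0648), jump to mode 1
Mode 1: guard c·x = -5.1590 hit at Δt = 0.9749 (t = 2.5422), x⁻ = (5.1590) → reset → x⁺ = (4.7495), jump to mode 3
Mode 3: guard c·x = 9.8699 hit at Δt = 0.6046 (t = 3.1468), x⁻ = (9.8699) → reset → x⁺ = (9.7999), jump to mode 0
Mode 0: guard c·x = 14.3153 hit at Δt = 0.5257 (t = 3.6725), x⁻ = (14.3153) → reset → x⁺ = (15.0648), jump to mode 1
Mode 1: flow for 0.8022 to horizon, guard not reached → x = (6.3337)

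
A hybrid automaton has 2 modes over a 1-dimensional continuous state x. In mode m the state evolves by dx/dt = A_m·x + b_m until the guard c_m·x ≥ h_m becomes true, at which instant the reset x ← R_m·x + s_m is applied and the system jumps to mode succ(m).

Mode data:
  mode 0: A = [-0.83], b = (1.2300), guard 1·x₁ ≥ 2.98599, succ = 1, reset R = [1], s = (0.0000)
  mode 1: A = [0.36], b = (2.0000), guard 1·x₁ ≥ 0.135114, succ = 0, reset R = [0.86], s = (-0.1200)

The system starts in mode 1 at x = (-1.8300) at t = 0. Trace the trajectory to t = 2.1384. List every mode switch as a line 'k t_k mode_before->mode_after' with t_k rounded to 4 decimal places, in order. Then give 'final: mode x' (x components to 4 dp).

1 1.1767 1->0
final: 0 0.8132

Mode 1: guard c·x = 0.1351 hit at Δt = 1.1767 (t = 1.1767), x⁻ = (0.1351) → reset → x⁺ = (-0.0038), jump to mode 0
Mode 0: flow for 0.9617 to horizon, guard not reached → x = (0.8132)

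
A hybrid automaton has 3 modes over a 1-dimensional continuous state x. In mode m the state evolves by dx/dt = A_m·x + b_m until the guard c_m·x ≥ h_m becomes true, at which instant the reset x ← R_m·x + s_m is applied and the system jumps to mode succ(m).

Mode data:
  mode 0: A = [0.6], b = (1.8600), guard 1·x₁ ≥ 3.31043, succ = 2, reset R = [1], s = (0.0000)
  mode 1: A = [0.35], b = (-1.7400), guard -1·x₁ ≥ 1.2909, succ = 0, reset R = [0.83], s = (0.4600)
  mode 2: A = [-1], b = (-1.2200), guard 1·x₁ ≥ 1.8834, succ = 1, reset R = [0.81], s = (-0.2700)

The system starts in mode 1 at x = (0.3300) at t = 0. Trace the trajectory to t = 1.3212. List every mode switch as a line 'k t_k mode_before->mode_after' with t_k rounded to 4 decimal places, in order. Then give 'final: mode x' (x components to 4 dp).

Mode 1: guard c·x = 1.2909 hit at Δt = 0.8558 (t = 0.8558), x⁻ = (-1.2909) → reset → x⁺ = (-0.6114), jump to mode 0
Mode 0: flow for 0.4654 to horizon, guard not reached → x = (0.1902)

1 0.8558 1->0
final: 0 0.1902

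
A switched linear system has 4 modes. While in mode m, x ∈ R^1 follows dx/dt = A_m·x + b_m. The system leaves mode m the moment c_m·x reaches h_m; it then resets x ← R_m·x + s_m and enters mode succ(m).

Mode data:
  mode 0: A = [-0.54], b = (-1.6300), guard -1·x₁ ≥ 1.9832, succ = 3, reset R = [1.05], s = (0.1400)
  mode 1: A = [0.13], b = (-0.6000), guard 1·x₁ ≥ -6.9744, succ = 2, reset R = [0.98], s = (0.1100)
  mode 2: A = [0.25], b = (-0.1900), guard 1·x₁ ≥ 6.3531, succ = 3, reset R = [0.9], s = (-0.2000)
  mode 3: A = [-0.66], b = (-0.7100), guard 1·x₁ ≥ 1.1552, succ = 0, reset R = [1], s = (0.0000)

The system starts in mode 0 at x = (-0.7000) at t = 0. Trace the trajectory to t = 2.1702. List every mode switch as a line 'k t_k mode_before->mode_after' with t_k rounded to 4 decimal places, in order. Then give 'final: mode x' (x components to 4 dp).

1 1.4930 0->3
final: 3 -1.6300

Mode 0: guard c·x = 1.9832 hit at Δt = 1.4930 (t = 1.4930), x⁻ = (-1.9832) → reset → x⁺ = (-1.9424), jump to mode 3
Mode 3: flow for 0.6772 to horizon, guard not reached → x = (-1.6300)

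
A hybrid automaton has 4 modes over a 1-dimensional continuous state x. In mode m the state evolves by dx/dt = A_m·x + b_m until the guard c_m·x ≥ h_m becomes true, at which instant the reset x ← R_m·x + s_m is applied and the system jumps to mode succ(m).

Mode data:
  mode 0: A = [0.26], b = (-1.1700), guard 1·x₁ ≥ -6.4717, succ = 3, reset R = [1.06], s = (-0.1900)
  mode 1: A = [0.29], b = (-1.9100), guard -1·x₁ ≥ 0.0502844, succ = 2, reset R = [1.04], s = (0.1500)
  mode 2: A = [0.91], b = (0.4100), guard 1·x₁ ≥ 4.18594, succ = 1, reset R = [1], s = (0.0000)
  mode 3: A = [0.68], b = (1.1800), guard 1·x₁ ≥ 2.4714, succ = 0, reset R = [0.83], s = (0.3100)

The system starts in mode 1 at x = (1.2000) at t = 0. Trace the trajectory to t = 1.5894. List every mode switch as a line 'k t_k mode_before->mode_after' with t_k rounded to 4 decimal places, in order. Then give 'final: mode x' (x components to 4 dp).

1 0.7198 1->2
final: 2 0.7591

Mode 1: guard c·x = 0.0503 hit at Δt = 0.7198 (t = 0.7198), x⁻ = (-0.0503) → reset → x⁺ = (0.0977), jump to mode 2
Mode 2: flow for 0.8696 to horizon, guard not reached → x = (0.7591)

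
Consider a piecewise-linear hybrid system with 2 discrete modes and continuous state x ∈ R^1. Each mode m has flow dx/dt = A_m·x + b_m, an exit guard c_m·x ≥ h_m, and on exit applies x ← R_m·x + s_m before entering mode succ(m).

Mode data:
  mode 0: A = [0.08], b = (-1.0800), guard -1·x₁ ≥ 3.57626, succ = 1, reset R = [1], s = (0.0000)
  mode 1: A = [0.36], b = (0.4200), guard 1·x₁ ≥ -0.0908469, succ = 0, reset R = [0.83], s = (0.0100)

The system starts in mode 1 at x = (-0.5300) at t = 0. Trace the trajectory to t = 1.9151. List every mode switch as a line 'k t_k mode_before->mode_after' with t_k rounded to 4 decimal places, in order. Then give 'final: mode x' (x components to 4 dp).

1 1.4572 1->0
final: 0 -0.5715

Mode 1: guard c·x = -0.0908 hit at Δt = 1.4572 (t = 1.4572), x⁻ = (-0.0908) → reset → x⁺ = (-0.0654), jump to mode 0
Mode 0: flow for 0.4579 to horizon, guard not reached → x = (-0.5715)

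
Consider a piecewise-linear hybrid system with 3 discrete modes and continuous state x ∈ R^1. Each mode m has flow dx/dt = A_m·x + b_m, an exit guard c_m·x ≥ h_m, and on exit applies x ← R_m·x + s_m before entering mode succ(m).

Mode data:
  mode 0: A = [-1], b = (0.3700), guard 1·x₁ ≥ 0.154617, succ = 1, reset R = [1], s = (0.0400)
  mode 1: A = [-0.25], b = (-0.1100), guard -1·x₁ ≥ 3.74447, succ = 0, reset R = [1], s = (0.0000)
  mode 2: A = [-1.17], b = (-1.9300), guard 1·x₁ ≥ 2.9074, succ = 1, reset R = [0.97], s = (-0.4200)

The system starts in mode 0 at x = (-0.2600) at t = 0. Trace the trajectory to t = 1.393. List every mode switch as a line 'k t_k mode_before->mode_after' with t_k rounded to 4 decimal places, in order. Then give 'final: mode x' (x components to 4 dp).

1 1.0733 0->1
final: 1 0.1459

Mode 0: guard c·x = 0.1546 hit at Δt = 1.0733 (t = 1.0733), x⁻ = (0.1546) → reset → x⁺ = (0.1946), jump to mode 1
Mode 1: flow for 0.3197 to horizon, guard not reached → x = (0.1459)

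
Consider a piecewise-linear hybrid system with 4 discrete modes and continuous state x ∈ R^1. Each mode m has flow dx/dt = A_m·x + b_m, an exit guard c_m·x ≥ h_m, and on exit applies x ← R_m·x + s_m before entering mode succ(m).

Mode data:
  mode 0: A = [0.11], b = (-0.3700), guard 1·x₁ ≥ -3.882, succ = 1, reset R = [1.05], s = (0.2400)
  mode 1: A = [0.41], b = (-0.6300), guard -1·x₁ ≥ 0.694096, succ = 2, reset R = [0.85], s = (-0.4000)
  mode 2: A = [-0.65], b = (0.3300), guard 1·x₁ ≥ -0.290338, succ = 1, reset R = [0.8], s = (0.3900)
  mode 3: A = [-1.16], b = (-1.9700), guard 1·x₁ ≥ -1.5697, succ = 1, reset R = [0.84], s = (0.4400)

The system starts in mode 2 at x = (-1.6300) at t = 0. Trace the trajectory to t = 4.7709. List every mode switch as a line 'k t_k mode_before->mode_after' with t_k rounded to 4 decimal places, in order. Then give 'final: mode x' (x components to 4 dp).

1 1.5159 2->1
2 2.6892 1->2
3 3.6577 2->1
final: 1 -0.6398

Mode 2: guard c·x = -0.2903 hit at Δt = 1.5159 (t = 1.5159), x⁻ = (-0.2903) → reset → x⁺ = (0.1577), jump to mode 1
Mode 1: guard c·x = 0.6941 hit at Δt = 1.1733 (t = 2.6892), x⁻ = (-0.6941) → reset → x⁺ = (-0.9900), jump to mode 2
Mode 2: guard c·x = -0.2903 hit at Δt = 0.9685 (t = 3.6577), x⁻ = (-0.2903) → reset → x⁺ = (0.1577), jump to mode 1
Mode 1: flow for 1.1132 to horizon, guard not reached → x = (-0.6398)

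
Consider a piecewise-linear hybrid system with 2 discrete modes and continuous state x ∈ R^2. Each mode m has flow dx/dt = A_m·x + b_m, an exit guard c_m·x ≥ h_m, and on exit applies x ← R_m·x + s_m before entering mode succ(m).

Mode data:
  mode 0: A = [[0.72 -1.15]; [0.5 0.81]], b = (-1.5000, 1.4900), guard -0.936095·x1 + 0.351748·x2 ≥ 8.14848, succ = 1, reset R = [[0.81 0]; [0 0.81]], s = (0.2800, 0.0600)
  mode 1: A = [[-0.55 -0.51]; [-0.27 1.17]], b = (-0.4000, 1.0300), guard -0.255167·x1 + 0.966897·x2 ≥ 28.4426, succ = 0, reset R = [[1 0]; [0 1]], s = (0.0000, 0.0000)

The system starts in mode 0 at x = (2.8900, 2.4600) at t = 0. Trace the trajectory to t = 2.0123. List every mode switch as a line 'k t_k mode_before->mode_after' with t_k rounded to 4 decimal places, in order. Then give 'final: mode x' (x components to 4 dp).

Mode 0: guard c·x = 8.1485 hit at Δt = 1.0586 (t = 1.0586), x⁻ = (-5.4500, 8.6619) → reset → x⁺ = (-4.1345, 7.0761), jump to mode 1
Mode 1: flow for 0.9537 to horizon, guard not reached → x = (-8.6204, 25.9762)

1 1.0586 0->1
final: 1 -8.6204 25.9762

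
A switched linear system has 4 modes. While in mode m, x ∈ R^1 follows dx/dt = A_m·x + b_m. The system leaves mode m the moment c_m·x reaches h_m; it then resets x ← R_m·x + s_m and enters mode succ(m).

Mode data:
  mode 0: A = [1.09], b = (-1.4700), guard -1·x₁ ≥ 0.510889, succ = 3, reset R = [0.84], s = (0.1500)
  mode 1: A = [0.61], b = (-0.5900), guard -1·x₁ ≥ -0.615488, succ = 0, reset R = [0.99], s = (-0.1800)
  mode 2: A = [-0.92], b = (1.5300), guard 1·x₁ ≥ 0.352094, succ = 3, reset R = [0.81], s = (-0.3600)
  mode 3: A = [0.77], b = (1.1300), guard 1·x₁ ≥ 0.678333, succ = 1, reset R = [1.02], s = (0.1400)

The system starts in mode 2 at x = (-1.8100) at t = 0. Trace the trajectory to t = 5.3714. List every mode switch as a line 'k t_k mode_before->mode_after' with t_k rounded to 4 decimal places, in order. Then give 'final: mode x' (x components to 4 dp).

1 1.0590 2->3
2 1.6204 3->1
3 3.1864 1->0
4 3.8327 0->3
5 4.6002 3->1
final: 1 0.7506

Mode 2: guard c·x = 0.3521 hit at Δt = 1.0590 (t = 1.0590), x⁻ = (0.3521) → reset → x⁺ = (-0.0748), jump to mode 3
Mode 3: guard c·x = 0.6783 hit at Δt = 0.5614 (t = 1.6204), x⁻ = (0.6783) → reset → x⁺ = (0.8319), jump to mode 1
Mode 1: guard c·x = -0.6155 hit at Δt = 1.5660 (t = 3.1864), x⁻ = (0.6155) → reset → x⁺ = (0.4293), jump to mode 0
Mode 0: guard c·x = 0.5109 hit at Δt = 0.6463 (t = 3.8327), x⁻ = (-0.5109) → reset → x⁺ = (-0.2791), jump to mode 3
Mode 3: guard c·x = 0.6783 hit at Δt = 0.7675 (t = 4.6002), x⁻ = (0.6783) → reset → x⁺ = (0.8319), jump to mode 1
Mode 1: flow for 0.7712 to horizon, guard not reached → x = (0.7506)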